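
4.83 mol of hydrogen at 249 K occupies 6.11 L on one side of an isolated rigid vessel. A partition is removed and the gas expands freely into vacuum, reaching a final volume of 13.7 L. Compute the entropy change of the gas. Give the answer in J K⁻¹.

ΔS_gas = 32.4 J/K

No heat is exchanged and no work is done, so the ideal-gas temperature stays constant.
Entropy is a state function; using a reversible isothermal path, ΔS_gas = nR ln(V₂/V₁) = 4.83 × 8.314 × ln(13.7/6.11) = 32.4 J/K.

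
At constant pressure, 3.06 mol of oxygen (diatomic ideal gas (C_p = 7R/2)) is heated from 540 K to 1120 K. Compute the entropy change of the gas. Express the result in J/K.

At constant pressure, ΔS = nC_p ln(T₂/T₁) with C_p = 7R/2 = 29.1 J mol⁻¹ K⁻¹.
ΔS = 3.06 × 29.1 × ln(1120/540) = 65 J/K.

ΔS = 65 J/K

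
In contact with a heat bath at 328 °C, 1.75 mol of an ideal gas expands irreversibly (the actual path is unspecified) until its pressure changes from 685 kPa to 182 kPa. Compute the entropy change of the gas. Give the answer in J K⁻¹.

Entropy is a state function, so ΔS_gas depends only on the end states.
For an isothermal ideal gas ΔS_gas = nR ln(P₁/P₂) = 1.75 × 8.314 × ln(685/182) = 19.3 J/K.

ΔS_gas = 19.3 J/K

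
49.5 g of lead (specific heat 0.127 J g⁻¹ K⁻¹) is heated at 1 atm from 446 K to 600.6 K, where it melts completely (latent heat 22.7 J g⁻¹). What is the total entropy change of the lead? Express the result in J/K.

ΔS = 3.74 J/K

Warming step: ΔS₁ = m c ln(T_tr/T_i) = 49.5 × 0.127 × ln(600.6/446) = 1.871 J/K.
Phase change: ΔS₂ = +mL/T_tr = 49.5 × 22.7 / 600.6 = 1.871 J/K.
ΔS_total = (1.871) + (1.871) = 3.74 J/K.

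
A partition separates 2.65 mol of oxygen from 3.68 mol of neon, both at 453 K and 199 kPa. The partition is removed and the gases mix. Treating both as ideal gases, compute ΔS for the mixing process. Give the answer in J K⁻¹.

Mole fractions: x_A = 2.65/6.33 = 0.419, x_B = 0.581.
ΔS_mix = −R(n_A ln x_A + n_B ln x_B) = −8.314 × (2.65 ln 0.419 + 3.68 ln 0.581) = 35.8 J/K.

ΔS_mix = 35.8 J/K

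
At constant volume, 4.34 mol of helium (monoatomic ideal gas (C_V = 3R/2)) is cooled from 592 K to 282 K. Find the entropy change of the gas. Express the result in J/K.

ΔS = -40.1 J/K

At constant volume, ΔS = nC_V ln(T₂/T₁) with C_V = 3R/2 = 12.47 J mol⁻¹ K⁻¹.
ΔS = 4.34 × 12.47 × ln(282/592) = -40.1 J/K.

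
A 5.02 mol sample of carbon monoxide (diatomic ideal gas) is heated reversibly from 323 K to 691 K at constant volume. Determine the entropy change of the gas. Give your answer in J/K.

At constant volume, ΔS = nC_V ln(T₂/T₁) with C_V = 5R/2 = 20.79 J mol⁻¹ K⁻¹.
ΔS = 5.02 × 20.79 × ln(691/323) = 79.3 J/K.

ΔS = 79.3 J/K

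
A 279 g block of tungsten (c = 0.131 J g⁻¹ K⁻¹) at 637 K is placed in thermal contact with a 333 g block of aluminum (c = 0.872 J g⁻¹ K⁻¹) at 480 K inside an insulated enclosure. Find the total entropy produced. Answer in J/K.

ΔS_total = 1.4 J/K

Energy balance: T_f = (m₁c₁T₁ + m₂c₂T₂)/(m₁c₁ + m₂c₂) = 497.55 K.
ΔS₁ = m₁c₁ ln(T_f/T₁) = 36.549 × ln(497.55/637) = -9.03 J/K.
ΔS₂ = m₂c₂ ln(T_f/T₂) = 290.376 × ln(497.55/480) = 10.43 J/K.
ΔS_total = -9.03 + 10.43 = 1.4 J/K.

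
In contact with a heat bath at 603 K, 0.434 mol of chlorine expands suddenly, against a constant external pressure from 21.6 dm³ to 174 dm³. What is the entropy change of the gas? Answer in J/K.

Entropy is a state function, so ΔS_gas depends only on the end states.
For an isothermal ideal gas ΔS_gas = nR ln(V₂/V₁) = 0.434 × 8.314 × ln(174/21.6) = 7.53 J/K.

ΔS_gas = 7.53 J/K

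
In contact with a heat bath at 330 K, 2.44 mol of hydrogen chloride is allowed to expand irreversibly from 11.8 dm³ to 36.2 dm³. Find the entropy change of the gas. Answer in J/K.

Entropy is a state function, so ΔS_gas depends only on the end states.
For an isothermal ideal gas ΔS_gas = nR ln(V₂/V₁) = 2.44 × 8.314 × ln(36.2/11.8) = 22.7 J/K.

ΔS_gas = 22.7 J/K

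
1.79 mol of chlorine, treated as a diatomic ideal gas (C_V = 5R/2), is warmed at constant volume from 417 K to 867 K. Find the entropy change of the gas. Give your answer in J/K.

ΔS = 27.2 J/K

At constant volume, ΔS = nC_V ln(T₂/T₁) with C_V = 5R/2 = 20.79 J mol⁻¹ K⁻¹.
ΔS = 1.79 × 20.79 × ln(867/417) = 27.2 J/K.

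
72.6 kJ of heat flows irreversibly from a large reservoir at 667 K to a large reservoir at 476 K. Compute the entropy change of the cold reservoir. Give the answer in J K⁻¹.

ΔS_cold = 153 J/K

The cold reservoir gains heat Q, so ΔS_cold = +Q/T_C = 72600/476 = 153 J/K.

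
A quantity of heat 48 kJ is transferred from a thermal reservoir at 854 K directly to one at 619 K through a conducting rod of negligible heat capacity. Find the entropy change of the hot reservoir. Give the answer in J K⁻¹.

ΔS_hot = -56.2 J/K

The hot reservoir loses heat Q, so ΔS_hot = −Q/T_H = −48000/854 = -56.2 J/K.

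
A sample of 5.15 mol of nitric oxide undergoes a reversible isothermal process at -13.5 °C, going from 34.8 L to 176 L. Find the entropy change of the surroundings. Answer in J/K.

ΔS_surr = -69.4 J/K

For an isothermal ideal gas ΔS_gas = nR ln(V₂/V₁) = 5.15 × 8.314 × ln(176/34.8) = 69.4 J/K.
The process is reversible, so ΔS_surr = −ΔS_gas = -69.4 J/K and ΔS_universe = 0.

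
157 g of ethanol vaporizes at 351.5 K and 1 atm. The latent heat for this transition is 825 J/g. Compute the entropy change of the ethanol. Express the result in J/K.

ΔS = 368 J/K

Heat absorbed by the substance: Q = mL = 157 × 825 = 129525 J.
At constant T, ΔS = Q_rev/T = 129525 / 351.5 = 368 J/K.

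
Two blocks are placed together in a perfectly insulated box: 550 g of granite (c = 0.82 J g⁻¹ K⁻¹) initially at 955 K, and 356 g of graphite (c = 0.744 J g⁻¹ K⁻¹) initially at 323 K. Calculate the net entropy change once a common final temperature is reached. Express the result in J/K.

Energy balance: T_f = (m₁c₁T₁ + m₂c₂T₂)/(m₁c₁ + m₂c₂) = 721.17 K.
ΔS₁ = m₁c₁ ln(T_f/T₁) = 451 × ln(721.17/955) = -126.66 J/K.
ΔS₂ = m₂c₂ ln(T_f/T₂) = 264.864 × ln(721.17/323) = 212.74 J/K.
ΔS_total = -126.66 + 212.74 = 86.1 J/K.

ΔS_total = 86.1 J/K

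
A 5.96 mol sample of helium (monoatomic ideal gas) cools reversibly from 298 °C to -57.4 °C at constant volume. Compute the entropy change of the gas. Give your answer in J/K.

ΔS = -72.4 J/K

In kelvin: T₁ = 571.15 K, T₂ = 215.75 K. At constant volume, ΔS = nC_V ln(T₂/T₁) with C_V = 3R/2 = 12.47 J mol⁻¹ K⁻¹.
ΔS = 5.96 × 12.47 × ln(215.75/571.15) = -72.4 J/K.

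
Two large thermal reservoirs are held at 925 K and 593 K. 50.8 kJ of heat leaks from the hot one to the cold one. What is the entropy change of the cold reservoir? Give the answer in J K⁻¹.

The cold reservoir gains heat Q, so ΔS_cold = +Q/T_C = 50800/593 = 85.7 J/K.

ΔS_cold = 85.7 J/K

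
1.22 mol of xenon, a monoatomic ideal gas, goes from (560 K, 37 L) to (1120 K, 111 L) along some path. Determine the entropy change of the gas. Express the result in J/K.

Entropy is a state function: ΔS = nC_V ln(T₂/T₁) + nR ln(V₂/V₁), with C_V = 3R/2 = 12.47 J mol⁻¹ K⁻¹ for a monoatomic ideal gas.
ΔS = 1.22 × [12.47 × ln(1120/560) + 8.314 × ln(111/37)] = 21.7 J/K.

ΔS = 21.7 J/K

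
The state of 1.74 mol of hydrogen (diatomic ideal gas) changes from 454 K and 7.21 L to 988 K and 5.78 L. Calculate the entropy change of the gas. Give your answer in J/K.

Entropy is a state function: ΔS = nC_V ln(T₂/T₁) + nR ln(V₂/V₁), with C_V = 5R/2 = 20.79 J mol⁻¹ K⁻¹ for a diatomic ideal gas.
ΔS = 1.74 × [20.79 × ln(988/454) + 8.314 × ln(5.78/7.21)] = 24.9 J/K.

ΔS = 24.9 J/K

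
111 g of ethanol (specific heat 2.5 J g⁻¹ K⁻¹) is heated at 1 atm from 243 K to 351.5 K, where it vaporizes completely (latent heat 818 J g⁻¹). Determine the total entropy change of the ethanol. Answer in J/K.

ΔS = 361 J/K

Warming step: ΔS₁ = m c ln(T_tr/T_i) = 111 × 2.5 × ln(351.5/243) = 102.4 J/K.
Phase change: ΔS₂ = +mL/T_tr = 111 × 818 / 351.5 = 258.3 J/K.
ΔS_total = (102.4) + (258.3) = 361 J/K.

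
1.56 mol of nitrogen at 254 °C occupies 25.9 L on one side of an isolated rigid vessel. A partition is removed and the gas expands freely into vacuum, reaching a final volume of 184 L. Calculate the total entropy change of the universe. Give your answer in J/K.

For an ideal gas in free expansion Q = 0 and W = 0, so T is unchanged.
Entropy is a state function; using a reversible isothermal path, ΔS_gas = nR ln(V₂/V₁) = 1.56 × 8.314 × ln(184/25.9) = 25.4 J/K.
The insulated surroundings exchange no heat, so ΔS_surr = 0 and ΔS_universe = ΔS_gas.

ΔS_universe = 25.4 J/K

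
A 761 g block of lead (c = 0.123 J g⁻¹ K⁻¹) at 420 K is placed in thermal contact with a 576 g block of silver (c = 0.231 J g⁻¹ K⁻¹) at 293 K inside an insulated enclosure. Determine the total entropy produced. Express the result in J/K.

ΔS_total = 3.62 J/K

Energy balance: T_f = (m₁c₁T₁ + m₂c₂T₂)/(m₁c₁ + m₂c₂) = 345.45 K.
ΔS₁ = m₁c₁ ln(T_f/T₁) = 93.603 × ln(345.45/420) = -18.29 J/K.
ΔS₂ = m₂c₂ ln(T_f/T₂) = 133.056 × ln(345.45/293) = 21.91 J/K.
ΔS_total = -18.29 + 21.91 = 3.62 J/K.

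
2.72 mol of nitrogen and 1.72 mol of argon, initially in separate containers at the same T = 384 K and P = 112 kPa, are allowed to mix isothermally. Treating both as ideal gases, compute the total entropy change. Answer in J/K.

Mole fractions: x_A = 2.72/4.44 = 0.613, x_B = 0.387.
ΔS_mix = −R(n_A ln x_A + n_B ln x_B) = −8.314 × (2.72 ln 0.613 + 1.72 ln 0.387) = 24.6 J/K.

ΔS_mix = 24.6 J/K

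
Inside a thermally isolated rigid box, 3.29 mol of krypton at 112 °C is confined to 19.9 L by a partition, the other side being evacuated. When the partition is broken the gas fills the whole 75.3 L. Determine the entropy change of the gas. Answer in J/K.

ΔS_gas = 36.4 J/K

No heat is exchanged and no work is done, so the ideal-gas temperature stays constant.
Entropy is a state function; using a reversible isothermal path, ΔS_gas = nR ln(V₂/V₁) = 3.29 × 8.314 × ln(75.3/19.9) = 36.4 J/K.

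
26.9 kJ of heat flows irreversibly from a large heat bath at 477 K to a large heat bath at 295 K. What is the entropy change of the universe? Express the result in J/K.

ΔS_hot = −Q/T_H = −26900/477 = -56.39 J/K and ΔS_cold = +Q/T_C = 26900/295 = 91.19 J/K.
ΔS_total = -56.39 + 91.19 = 34.8 J/K, positive as the second law requires.

ΔS_total = 34.8 J/K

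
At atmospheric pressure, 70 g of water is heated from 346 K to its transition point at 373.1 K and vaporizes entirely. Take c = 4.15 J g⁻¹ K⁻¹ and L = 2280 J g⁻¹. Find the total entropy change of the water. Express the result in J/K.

ΔS = 450 J/K

Warming step: ΔS₁ = m c ln(T_tr/T_i) = 70 × 4.15 × ln(373.1/346) = 21.91 J/K.
Phase change: ΔS₂ = +mL/T_tr = 70 × 2280 / 373.1 = 427.8 J/K.
ΔS_total = (21.91) + (427.8) = 450 J/K.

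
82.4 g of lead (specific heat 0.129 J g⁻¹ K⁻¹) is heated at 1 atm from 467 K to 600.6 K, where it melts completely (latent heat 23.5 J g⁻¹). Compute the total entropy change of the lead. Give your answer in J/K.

Warming step: ΔS₁ = m c ln(T_tr/T_i) = 82.4 × 0.129 × ln(600.6/467) = 2.674 J/K.
Phase change: ΔS₂ = +mL/T_tr = 82.4 × 23.5 / 600.6 = 3.224 J/K.
ΔS_total = (2.674) + (3.224) = 5.9 J/K.

ΔS = 5.9 J/K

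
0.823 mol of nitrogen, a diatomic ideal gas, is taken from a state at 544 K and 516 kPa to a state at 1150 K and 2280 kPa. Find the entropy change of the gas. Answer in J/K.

ΔS = 7.76 J/K

ΔS = nC_p ln(T₂/T₁) − nR ln(P₂/P₁), with C_p = 7R/2 = 29.1 J mol⁻¹ K⁻¹ for a diatomic ideal gas.
ΔS = 0.823 × [29.1 × ln(1150/544) − 8.314 × ln(2280/516)] = 7.76 J/K.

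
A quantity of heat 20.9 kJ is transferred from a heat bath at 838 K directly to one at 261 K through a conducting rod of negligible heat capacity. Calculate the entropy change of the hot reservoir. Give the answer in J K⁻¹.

ΔS_hot = -24.9 J/K

The hot reservoir loses heat Q, so ΔS_hot = −Q/T_H = −20900/838 = -24.9 J/K.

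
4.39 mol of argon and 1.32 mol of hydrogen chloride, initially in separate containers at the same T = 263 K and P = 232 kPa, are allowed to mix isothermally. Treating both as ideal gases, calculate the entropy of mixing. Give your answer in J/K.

Mole fractions: x_A = 4.39/5.71 = 0.769, x_B = 0.231.
ΔS_mix = −R(n_A ln x_A + n_B ln x_B) = −8.314 × (4.39 ln 0.769 + 1.32 ln 0.231) = 25.7 J/K.

ΔS_mix = 25.7 J/K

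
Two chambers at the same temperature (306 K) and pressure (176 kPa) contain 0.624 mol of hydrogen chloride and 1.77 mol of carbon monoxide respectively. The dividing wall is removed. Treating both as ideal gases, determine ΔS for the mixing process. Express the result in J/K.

Mole fractions: x_A = 0.624/2.39 = 0.261, x_B = 0.739.
ΔS_mix = −R(n_A ln x_A + n_B ln x_B) = −8.314 × (0.624 ln 0.261 + 1.77 ln 0.739) = 11.4 J/K.

ΔS_mix = 11.4 J/K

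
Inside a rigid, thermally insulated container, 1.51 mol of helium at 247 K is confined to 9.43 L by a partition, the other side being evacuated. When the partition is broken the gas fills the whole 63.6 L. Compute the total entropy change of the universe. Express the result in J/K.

ΔS_universe = 24 J/K

For an ideal gas in free expansion Q = 0 and W = 0, so T is unchanged.
Entropy is a state function; using a reversible isothermal path, ΔS_gas = nR ln(V₂/V₁) = 1.51 × 8.314 × ln(63.6/9.43) = 24 J/K.
The insulated surroundings exchange no heat, so ΔS_surr = 0 and ΔS_universe = ΔS_gas.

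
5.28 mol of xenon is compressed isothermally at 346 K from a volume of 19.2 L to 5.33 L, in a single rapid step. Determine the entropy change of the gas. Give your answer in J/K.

ΔS_gas = -56.3 J/K

Entropy is a state function, so ΔS_gas depends only on the end states.
For an isothermal ideal gas ΔS_gas = nR ln(V₂/V₁) = 5.28 × 8.314 × ln(5.33/19.2) = -56.3 J/K.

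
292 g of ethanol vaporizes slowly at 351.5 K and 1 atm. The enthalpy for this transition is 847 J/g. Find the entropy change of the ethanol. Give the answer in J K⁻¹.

Heat absorbed by the substance: Q = mL = 292 × 847 = 247324 J.
At constant T, ΔS = Q_rev/T = 247324 / 351.5 = 704 J/K.

ΔS = 704 J/K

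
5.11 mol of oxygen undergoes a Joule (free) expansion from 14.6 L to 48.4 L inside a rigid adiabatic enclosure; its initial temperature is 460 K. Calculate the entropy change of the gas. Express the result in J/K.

ΔS_gas = 50.9 J/K

For an ideal gas in free expansion Q = 0 and W = 0, so T is unchanged.
Entropy is a state function; using a reversible isothermal path, ΔS_gas = nR ln(V₂/V₁) = 5.11 × 8.314 × ln(48.4/14.6) = 50.9 J/K.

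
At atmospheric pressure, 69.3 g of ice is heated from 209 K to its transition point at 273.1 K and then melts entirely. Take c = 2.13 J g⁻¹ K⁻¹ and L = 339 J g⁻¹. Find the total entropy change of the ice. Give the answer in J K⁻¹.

Warming step: ΔS₁ = m c ln(T_tr/T_i) = 69.3 × 2.13 × ln(273.1/209) = 39.49 J/K.
Phase change: ΔS₂ = +mL/T_tr = 69.3 × 339 / 273.1 = 86.02 J/K.
ΔS_total = (39.49) + (86.02) = 126 J/K.

ΔS = 126 J/K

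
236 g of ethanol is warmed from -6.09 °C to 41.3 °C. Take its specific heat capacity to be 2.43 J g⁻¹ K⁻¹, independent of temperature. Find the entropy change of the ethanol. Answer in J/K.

ΔS = 93.7 J/K

In kelvin: T₁ = 267.06 K, T₂ = 314.45 K. ΔS = ∫dQ_rev/T = m c ln(T₂/T₁) = 236 × 2.43 × ln(314.45/267.06) = 93.7 J/K.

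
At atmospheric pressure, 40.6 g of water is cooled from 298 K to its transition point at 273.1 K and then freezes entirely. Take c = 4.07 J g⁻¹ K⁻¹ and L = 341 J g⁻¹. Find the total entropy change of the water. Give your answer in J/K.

ΔS = -65.1 J/K

Cooling step: ΔS₁ = m c ln(T_tr/T_i) = 40.6 × 4.07 × ln(273.1/298) = -14.42 J/K.
Phase change: ΔS₂ = −mL/T_tr = −40.6 × 341 / 273.1 = -50.69 J/K.
ΔS_total = (-14.42) + (-50.69) = -65.1 J/K.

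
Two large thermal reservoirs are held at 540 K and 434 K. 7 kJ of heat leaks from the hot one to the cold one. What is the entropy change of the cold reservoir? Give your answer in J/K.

ΔS_cold = 16.1 J/K

The cold reservoir gains heat Q, so ΔS_cold = +Q/T_C = 7000/434 = 16.1 J/K.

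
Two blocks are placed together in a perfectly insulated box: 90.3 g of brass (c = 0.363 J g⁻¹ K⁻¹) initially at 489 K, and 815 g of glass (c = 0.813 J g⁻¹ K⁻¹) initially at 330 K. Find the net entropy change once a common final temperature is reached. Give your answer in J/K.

Energy balance: T_f = (m₁c₁T₁ + m₂c₂T₂)/(m₁c₁ + m₂c₂) = 337.5 K.
ΔS₁ = m₁c₁ ln(T_f/T₁) = 32.7789 × ln(337.5/489) = -12.15 J/K.
ΔS₂ = m₂c₂ ln(T_f/T₂) = 662.595 × ln(337.5/330) = 14.88 J/K.
ΔS_total = -12.15 + 14.88 = 2.73 J/K.

ΔS_total = 2.73 J/K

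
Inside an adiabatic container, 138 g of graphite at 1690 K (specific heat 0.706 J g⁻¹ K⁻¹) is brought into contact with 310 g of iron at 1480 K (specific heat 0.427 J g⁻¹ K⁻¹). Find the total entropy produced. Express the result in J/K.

ΔS_total = 0.497 J/K

Energy balance: T_f = (m₁c₁T₁ + m₂c₂T₂)/(m₁c₁ + m₂c₂) = 1569 K.
ΔS₁ = m₁c₁ ln(T_f/T₁) = 97.428 × ln(1569/1690) = -7.236 J/K.
ΔS₂ = m₂c₂ ln(T_f/T₂) = 132.37 × ln(1569/1480) = 7.733 J/K.
ΔS_total = -7.236 + 7.733 = 0.497 J/K.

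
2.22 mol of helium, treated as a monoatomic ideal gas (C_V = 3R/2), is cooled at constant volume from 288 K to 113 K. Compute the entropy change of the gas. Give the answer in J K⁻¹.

At constant volume, ΔS = nC_V ln(T₂/T₁) with C_V = 3R/2 = 12.47 J mol⁻¹ K⁻¹.
ΔS = 2.22 × 12.47 × ln(113/288) = -25.9 J/K.

ΔS = -25.9 J/K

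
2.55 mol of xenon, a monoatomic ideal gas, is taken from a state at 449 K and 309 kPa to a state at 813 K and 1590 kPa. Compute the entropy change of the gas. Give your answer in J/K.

ΔS = -3.26 J/K

ΔS = nC_p ln(T₂/T₁) − nR ln(P₂/P₁), with C_p = 5R/2 = 20.79 J mol⁻¹ K⁻¹ for a monoatomic ideal gas.
ΔS = 2.55 × [20.79 × ln(813/449) − 8.314 × ln(1590/309)] = -3.26 J/K.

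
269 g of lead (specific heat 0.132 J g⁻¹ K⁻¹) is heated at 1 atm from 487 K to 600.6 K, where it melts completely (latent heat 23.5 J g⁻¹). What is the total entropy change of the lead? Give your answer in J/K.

Warming step: ΔS₁ = m c ln(T_tr/T_i) = 269 × 0.132 × ln(600.6/487) = 7.445 J/K.
Phase change: ΔS₂ = +mL/T_tr = 269 × 23.5 / 600.6 = 10.53 J/K.
ΔS_total = (7.445) + (10.53) = 18 J/K.

ΔS = 18 J/K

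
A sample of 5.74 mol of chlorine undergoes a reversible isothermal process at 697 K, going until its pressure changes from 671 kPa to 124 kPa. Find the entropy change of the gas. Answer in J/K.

For an isothermal ideal gas ΔS_gas = nR ln(P₁/P₂) = 5.74 × 8.314 × ln(671/124) = 80.6 J/K.

ΔS_gas = 80.6 J/K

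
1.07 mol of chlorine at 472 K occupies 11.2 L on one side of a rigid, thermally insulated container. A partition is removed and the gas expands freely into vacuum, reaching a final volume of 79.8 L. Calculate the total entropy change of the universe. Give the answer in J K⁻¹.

For an ideal gas in free expansion Q = 0 and W = 0, so T is unchanged.
Entropy is a state function; using a reversible isothermal path, ΔS_gas = nR ln(V₂/V₁) = 1.07 × 8.314 × ln(79.8/11.2) = 17.5 J/K.
The insulated surroundings exchange no heat, so ΔS_surr = 0 and ΔS_universe = ΔS_gas.

ΔS_universe = 17.5 J/K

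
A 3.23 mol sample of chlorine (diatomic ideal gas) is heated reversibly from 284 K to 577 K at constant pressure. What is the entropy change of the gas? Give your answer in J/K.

At constant pressure, ΔS = nC_p ln(T₂/T₁) with C_p = 7R/2 = 29.1 J mol⁻¹ K⁻¹.
ΔS = 3.23 × 29.1 × ln(577/284) = 66.6 J/K.

ΔS = 66.6 J/K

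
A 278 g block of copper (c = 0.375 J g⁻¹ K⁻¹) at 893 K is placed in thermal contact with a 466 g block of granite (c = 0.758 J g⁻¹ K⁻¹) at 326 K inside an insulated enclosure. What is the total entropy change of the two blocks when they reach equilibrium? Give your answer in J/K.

ΔS_total = 47.7 J/K

Energy balance: T_f = (m₁c₁T₁ + m₂c₂T₂)/(m₁c₁ + m₂c₂) = 455.21 K.
ΔS₁ = m₁c₁ ln(T_f/T₁) = 104.25 × ln(455.21/893) = -70.25 J/K.
ΔS₂ = m₂c₂ ln(T_f/T₂) = 353.228 × ln(455.21/326) = 117.9 J/K.
ΔS_total = -70.25 + 117.9 = 47.7 J/K.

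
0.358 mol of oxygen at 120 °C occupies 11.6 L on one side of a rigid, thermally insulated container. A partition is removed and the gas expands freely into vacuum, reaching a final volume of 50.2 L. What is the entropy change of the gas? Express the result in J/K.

No heat is exchanged and no work is done, so the ideal-gas temperature stays constant.
Entropy is a state function; using a reversible isothermal path, ΔS_gas = nR ln(V₂/V₁) = 0.358 × 8.314 × ln(50.2/11.6) = 4.36 J/K.

ΔS_gas = 4.36 J/K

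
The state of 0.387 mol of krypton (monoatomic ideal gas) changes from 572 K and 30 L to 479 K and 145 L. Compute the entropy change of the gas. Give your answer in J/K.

Entropy is a state function: ΔS = nC_V ln(T₂/T₁) + nR ln(V₂/V₁), with C_V = 3R/2 = 12.47 J mol⁻¹ K⁻¹ for a monoatomic ideal gas.
ΔS = 0.387 × [12.47 × ln(479/572) + 8.314 × ln(145/30)] = 4.21 J/K.

ΔS = 4.21 J/K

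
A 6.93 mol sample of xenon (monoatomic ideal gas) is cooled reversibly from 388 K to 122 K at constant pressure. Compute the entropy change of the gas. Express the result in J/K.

ΔS = -167 J/K

At constant pressure, ΔS = nC_p ln(T₂/T₁) with C_p = 5R/2 = 20.79 J mol⁻¹ K⁻¹.
ΔS = 6.93 × 20.79 × ln(122/388) = -167 J/K.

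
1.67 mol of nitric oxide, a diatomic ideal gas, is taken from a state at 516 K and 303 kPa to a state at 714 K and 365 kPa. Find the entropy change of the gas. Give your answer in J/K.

ΔS = nC_p ln(T₂/T₁) − nR ln(P₂/P₁), with C_p = 7R/2 = 29.1 J mol⁻¹ K⁻¹ for a diatomic ideal gas.
ΔS = 1.67 × [29.1 × ln(714/516) − 8.314 × ln(365/303)] = 13.2 J/K.

ΔS = 13.2 J/K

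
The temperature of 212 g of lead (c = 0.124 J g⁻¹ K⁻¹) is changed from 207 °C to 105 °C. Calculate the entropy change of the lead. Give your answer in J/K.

ΔS = -6.28 J/K

In kelvin: T₁ = 480.15 K, T₂ = 378.15 K. ΔS = ∫dQ_rev/T = m c ln(T₂/T₁) = 212 × 0.124 × ln(378.15/480.15) = -6.28 J/K.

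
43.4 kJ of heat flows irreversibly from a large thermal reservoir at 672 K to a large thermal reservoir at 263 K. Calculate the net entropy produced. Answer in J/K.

ΔS_hot = −Q/T_H = −43400/672 = -64.58 J/K and ΔS_cold = +Q/T_C = 43400/263 = 165 J/K.
ΔS_total = -64.58 + 165 = 100 J/K, positive as the second law requires.

ΔS_total = 100 J/K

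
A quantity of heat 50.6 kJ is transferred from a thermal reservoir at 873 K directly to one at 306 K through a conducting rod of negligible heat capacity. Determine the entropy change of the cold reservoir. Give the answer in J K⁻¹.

The cold reservoir gains heat Q, so ΔS_cold = +Q/T_C = 50600/306 = 165 J/K.

ΔS_cold = 165 J/K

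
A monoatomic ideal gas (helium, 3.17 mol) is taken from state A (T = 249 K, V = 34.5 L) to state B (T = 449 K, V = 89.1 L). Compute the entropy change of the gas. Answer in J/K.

Entropy is a state function: ΔS = nC_V ln(T₂/T₁) + nR ln(V₂/V₁), with C_V = 3R/2 = 12.47 J mol⁻¹ K⁻¹ for a monoatomic ideal gas.
ΔS = 3.17 × [12.47 × ln(449/249) + 8.314 × ln(89.1/34.5)] = 48.3 J/K.

ΔS = 48.3 J/K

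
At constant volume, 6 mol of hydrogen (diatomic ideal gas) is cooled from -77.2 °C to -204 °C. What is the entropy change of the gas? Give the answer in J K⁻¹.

In kelvin: T₁ = 195.95 K, T₂ = 69.15 K. At constant volume, ΔS = nC_V ln(T₂/T₁) with C_V = 5R/2 = 20.79 J mol⁻¹ K⁻¹.
ΔS = 6 × 20.79 × ln(69.15/195.95) = -130 J/K.

ΔS = -130 J/K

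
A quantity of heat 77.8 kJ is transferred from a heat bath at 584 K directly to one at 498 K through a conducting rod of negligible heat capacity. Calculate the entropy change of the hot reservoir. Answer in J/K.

ΔS_hot = -133 J/K

The hot reservoir loses heat Q, so ΔS_hot = −Q/T_H = −77800/584 = -133 J/K.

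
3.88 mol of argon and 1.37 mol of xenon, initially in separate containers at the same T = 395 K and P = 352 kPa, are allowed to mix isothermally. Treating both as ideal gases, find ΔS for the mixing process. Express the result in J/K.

ΔS_mix = 25.1 J/K

Mole fractions: x_A = 3.88/5.25 = 0.739, x_B = 0.261.
ΔS_mix = −R(n_A ln x_A + n_B ln x_B) = −8.314 × (3.88 ln 0.739 + 1.37 ln 0.261) = 25.1 J/K.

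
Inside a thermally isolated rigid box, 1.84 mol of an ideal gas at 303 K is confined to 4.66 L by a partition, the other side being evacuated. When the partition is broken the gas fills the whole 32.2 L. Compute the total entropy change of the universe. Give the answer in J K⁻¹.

No heat is exchanged and no work is done, so the ideal-gas temperature stays constant.
Entropy is a state function; using a reversible isothermal path, ΔS_gas = nR ln(V₂/V₁) = 1.84 × 8.314 × ln(32.2/4.66) = 29.6 J/K.
The insulated surroundings exchange no heat, so ΔS_surr = 0 and ΔS_universe = ΔS_gas.

ΔS_universe = 29.6 J/K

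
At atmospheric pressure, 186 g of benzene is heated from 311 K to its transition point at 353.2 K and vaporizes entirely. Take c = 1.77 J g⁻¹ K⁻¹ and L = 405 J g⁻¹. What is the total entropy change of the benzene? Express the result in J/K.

ΔS = 255 J/K

Warming step: ΔS₁ = m c ln(T_tr/T_i) = 186 × 1.77 × ln(353.2/311) = 41.89 J/K.
Phase change: ΔS₂ = +mL/T_tr = 186 × 405 / 353.2 = 213.3 J/K.
ΔS_total = (41.89) + (213.3) = 255 J/K.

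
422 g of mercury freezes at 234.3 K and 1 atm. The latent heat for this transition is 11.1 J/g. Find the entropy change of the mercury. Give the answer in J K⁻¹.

ΔS = -20 J/K

Heat released by the substance: Q = −mL = −422 × 11.1 = −4684.2 J.
At constant T, ΔS = Q_rev/T = −4684.2 / 234.3 = -20 J/K.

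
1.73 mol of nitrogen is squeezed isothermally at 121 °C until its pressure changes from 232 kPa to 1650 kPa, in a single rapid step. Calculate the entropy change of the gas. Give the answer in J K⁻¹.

ΔS_gas = -28.2 J/K

Entropy is a state function, so ΔS_gas depends only on the end states.
For an isothermal ideal gas ΔS_gas = nR ln(P₁/P₂) = 1.73 × 8.314 × ln(232/1650) = -28.2 J/K.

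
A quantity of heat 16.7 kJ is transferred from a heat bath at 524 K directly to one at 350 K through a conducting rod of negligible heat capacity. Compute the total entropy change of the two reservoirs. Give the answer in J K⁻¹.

ΔS_total = 15.8 J/K

ΔS_hot = −Q/T_H = −16700/524 = -31.87 J/K and ΔS_cold = +Q/T_C = 16700/350 = 47.71 J/K.
ΔS_total = -31.87 + 47.71 = 15.8 J/K, positive as the second law requires.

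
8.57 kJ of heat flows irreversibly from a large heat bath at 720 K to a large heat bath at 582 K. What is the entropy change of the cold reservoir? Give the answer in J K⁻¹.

The cold reservoir gains heat Q, so ΔS_cold = +Q/T_C = 8570/582 = 14.7 J/K.

ΔS_cold = 14.7 J/K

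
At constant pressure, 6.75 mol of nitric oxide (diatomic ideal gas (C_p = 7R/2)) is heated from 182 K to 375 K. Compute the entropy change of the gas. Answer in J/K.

ΔS = 142 J/K

At constant pressure, ΔS = nC_p ln(T₂/T₁) with C_p = 7R/2 = 29.1 J mol⁻¹ K⁻¹.
ΔS = 6.75 × 29.1 × ln(375/182) = 142 J/K.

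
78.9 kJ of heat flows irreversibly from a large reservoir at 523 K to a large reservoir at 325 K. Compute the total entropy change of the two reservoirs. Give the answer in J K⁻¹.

ΔS_hot = −Q/T_H = −78900/523 = -150.9 J/K and ΔS_cold = +Q/T_C = 78900/325 = 242.8 J/K.
ΔS_total = -150.9 + 242.8 = 91.9 J/K, positive as the second law requires.

ΔS_total = 91.9 J/K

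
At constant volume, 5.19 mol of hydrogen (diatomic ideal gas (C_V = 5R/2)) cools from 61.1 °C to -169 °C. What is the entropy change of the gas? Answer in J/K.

In kelvin: T₁ = 334.25 K, T₂ = 104.15 K. At constant volume, ΔS = nC_V ln(T₂/T₁) with C_V = 5R/2 = 20.79 J mol⁻¹ K⁻¹.
ΔS = 5.19 × 20.79 × ln(104.15/334.25) = -126 J/K.

ΔS = -126 J/K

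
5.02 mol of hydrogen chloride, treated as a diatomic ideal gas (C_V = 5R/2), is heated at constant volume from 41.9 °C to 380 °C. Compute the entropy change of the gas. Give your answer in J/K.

ΔS = 76.1 J/K

In kelvin: T₁ = 315.05 K, T₂ = 653.15 K. At constant volume, ΔS = nC_V ln(T₂/T₁) with C_V = 5R/2 = 20.79 J mol⁻¹ K⁻¹.
ΔS = 5.02 × 20.79 × ln(653.15/315.05) = 76.1 J/K.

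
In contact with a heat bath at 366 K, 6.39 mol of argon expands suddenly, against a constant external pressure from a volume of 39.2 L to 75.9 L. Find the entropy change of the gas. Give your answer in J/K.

Entropy is a state function, so ΔS_gas depends only on the end states.
For an isothermal ideal gas ΔS_gas = nR ln(V₂/V₁) = 6.39 × 8.314 × ln(75.9/39.2) = 35.1 J/K.

ΔS_gas = 35.1 J/K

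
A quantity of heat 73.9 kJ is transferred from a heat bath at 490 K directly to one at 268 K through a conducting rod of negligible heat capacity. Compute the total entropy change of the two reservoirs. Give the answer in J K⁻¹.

ΔS_hot = −Q/T_H = −73900/490 = -150.8 J/K and ΔS_cold = +Q/T_C = 73900/268 = 275.7 J/K.
ΔS_total = -150.8 + 275.7 = 125 J/K, positive as the second law requires.

ΔS_total = 125 J/K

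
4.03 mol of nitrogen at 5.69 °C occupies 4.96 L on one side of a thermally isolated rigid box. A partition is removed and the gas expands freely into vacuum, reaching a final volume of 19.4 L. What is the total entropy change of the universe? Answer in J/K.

ΔS_universe = 45.7 J/K

No heat is exchanged and no work is done, so the ideal-gas temperature stays constant.
Entropy is a state function; using a reversible isothermal path, ΔS_gas = nR ln(V₂/V₁) = 4.03 × 8.314 × ln(19.4/4.96) = 45.7 J/K.
The insulated surroundings exchange no heat, so ΔS_surr = 0 and ΔS_universe = ΔS_gas.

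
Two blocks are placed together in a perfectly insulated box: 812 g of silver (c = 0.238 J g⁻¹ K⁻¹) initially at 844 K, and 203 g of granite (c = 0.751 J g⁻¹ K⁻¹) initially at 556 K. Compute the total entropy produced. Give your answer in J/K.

Energy balance: T_f = (m₁c₁T₁ + m₂c₂T₂)/(m₁c₁ + m₂c₂) = 717 K.
ΔS₁ = m₁c₁ ln(T_f/T₁) = 193.256 × ln(717/844) = -31.52 J/K.
ΔS₂ = m₂c₂ ln(T_f/T₂) = 152.453 × ln(717/556) = 38.77 J/K.
ΔS_total = -31.52 + 38.77 = 7.25 J/K.

ΔS_total = 7.25 J/K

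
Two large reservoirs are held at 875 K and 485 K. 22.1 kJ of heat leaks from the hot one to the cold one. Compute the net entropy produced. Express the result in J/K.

ΔS_total = 20.3 J/K

ΔS_hot = −Q/T_H = −22100/875 = -25.26 J/K and ΔS_cold = +Q/T_C = 22100/485 = 45.57 J/K.
ΔS_total = -25.26 + 45.57 = 20.3 J/K, positive as the second law requires.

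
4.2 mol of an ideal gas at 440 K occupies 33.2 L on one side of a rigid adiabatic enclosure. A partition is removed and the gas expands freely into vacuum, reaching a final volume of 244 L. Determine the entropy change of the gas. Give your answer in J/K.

For an ideal gas in free expansion Q = 0 and W = 0, so T is unchanged.
Entropy is a state function; using a reversible isothermal path, ΔS_gas = nR ln(V₂/V₁) = 4.2 × 8.314 × ln(244/33.2) = 69.6 J/K.

ΔS_gas = 69.6 J/K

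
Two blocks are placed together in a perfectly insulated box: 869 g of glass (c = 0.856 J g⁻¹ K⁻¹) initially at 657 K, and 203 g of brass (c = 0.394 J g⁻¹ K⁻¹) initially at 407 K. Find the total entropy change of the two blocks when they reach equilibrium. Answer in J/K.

Energy balance: T_f = (m₁c₁T₁ + m₂c₂T₂)/(m₁c₁ + m₂c₂) = 632.73 K.
ΔS₁ = m₁c₁ ln(T_f/T₁) = 743.864 × ln(632.73/657) = -28 J/K.
ΔS₂ = m₂c₂ ln(T_f/T₂) = 79.982 × ln(632.73/407) = 35.29 J/K.
ΔS_total = -28 + 35.29 = 7.29 J/K.

ΔS_total = 7.29 J/K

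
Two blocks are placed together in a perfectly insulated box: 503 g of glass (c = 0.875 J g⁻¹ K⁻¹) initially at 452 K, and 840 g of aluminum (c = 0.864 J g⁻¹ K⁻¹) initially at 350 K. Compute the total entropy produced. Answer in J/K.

Energy balance: T_f = (m₁c₁T₁ + m₂c₂T₂)/(m₁c₁ + m₂c₂) = 388.51 K.
ΔS₁ = m₁c₁ ln(T_f/T₁) = 440.125 × ln(388.51/452) = -66.62 J/K.
ΔS₂ = m₂c₂ ln(T_f/T₂) = 725.76 × ln(388.51/350) = 75.75 J/K.
ΔS_total = -66.62 + 75.75 = 9.13 J/K.

ΔS_total = 9.13 J/K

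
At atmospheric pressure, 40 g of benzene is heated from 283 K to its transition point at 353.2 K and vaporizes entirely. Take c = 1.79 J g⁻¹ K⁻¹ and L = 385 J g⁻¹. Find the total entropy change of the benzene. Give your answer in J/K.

Warming step: ΔS₁ = m c ln(T_tr/T_i) = 40 × 1.79 × ln(353.2/283) = 15.87 J/K.
Phase change: ΔS₂ = +mL/T_tr = 40 × 385 / 353.2 = 43.6 J/K.
ΔS_total = (15.87) + (43.6) = 59.5 J/K.

ΔS = 59.5 J/K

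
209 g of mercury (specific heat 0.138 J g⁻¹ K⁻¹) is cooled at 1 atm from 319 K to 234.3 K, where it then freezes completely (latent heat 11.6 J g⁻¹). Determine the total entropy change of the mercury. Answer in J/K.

ΔS = -19.2 J/K

Cooling step: ΔS₁ = m c ln(T_tr/T_i) = 209 × 0.138 × ln(234.3/319) = -8.9 J/K.
Phase change: ΔS₂ = −mL/T_tr = −209 × 11.6 / 234.3 = -10.35 J/K.
ΔS_total = (-8.9) + (-10.35) = -19.2 J/K.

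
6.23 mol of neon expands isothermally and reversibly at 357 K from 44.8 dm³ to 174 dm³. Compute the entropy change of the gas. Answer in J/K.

ΔS_gas = 70.3 J/K

For an isothermal ideal gas ΔS_gas = nR ln(V₂/V₁) = 6.23 × 8.314 × ln(174/44.8) = 70.3 J/K.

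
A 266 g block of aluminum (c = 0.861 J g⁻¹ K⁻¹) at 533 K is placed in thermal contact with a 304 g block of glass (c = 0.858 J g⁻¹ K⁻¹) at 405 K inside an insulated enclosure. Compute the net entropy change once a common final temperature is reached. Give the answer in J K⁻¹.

Energy balance: T_f = (m₁c₁T₁ + m₂c₂T₂)/(m₁c₁ + m₂c₂) = 464.84 K.
ΔS₁ = m₁c₁ ln(T_f/T₁) = 229.026 × ln(464.84/533) = -31.335 J/K.
ΔS₂ = m₂c₂ ln(T_f/T₂) = 260.832 × ln(464.84/405) = 35.947 J/K.
ΔS_total = -31.335 + 35.947 = 4.61 J/K.

ΔS_total = 4.61 J/K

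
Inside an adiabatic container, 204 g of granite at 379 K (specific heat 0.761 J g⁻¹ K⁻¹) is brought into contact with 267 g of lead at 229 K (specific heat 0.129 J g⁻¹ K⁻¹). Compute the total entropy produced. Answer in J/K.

Energy balance: T_f = (m₁c₁T₁ + m₂c₂T₂)/(m₁c₁ + m₂c₂) = 351.76 K.
ΔS₁ = m₁c₁ ln(T_f/T₁) = 155.244 × ln(351.76/379) = -11.578 J/K.
ΔS₂ = m₂c₂ ln(T_f/T₂) = 34.443 × ln(351.76/229) = 14.784 J/K.
ΔS_total = -11.578 + 14.784 = 3.21 J/K.

ΔS_total = 3.21 J/K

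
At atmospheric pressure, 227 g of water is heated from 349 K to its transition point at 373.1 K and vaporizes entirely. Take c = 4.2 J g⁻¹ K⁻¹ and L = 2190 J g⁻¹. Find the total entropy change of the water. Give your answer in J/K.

Warming step: ΔS₁ = m c ln(T_tr/T_i) = 227 × 4.2 × ln(373.1/349) = 63.66 J/K.
Phase change: ΔS₂ = +mL/T_tr = 227 × 2190 / 373.1 = 1332 J/K.
ΔS_total = (63.66) + (1332) = 1400 J/K.

ΔS = 1400 J/K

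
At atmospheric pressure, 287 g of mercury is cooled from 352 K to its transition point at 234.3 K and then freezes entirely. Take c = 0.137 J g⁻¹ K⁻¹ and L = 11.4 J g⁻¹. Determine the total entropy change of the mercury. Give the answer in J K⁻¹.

Cooling step: ΔS₁ = m c ln(T_tr/T_i) = 287 × 0.137 × ln(234.3/352) = -16 J/K.
Phase change: ΔS₂ = −mL/T_tr = −287 × 11.4 / 234.3 = -13.96 J/K.
ΔS_total = (-16) + (-13.96) = -30 J/K.

ΔS = -30 J/K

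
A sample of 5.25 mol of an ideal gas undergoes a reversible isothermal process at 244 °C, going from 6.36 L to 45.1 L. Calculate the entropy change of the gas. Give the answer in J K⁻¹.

For an isothermal ideal gas ΔS_gas = nR ln(V₂/V₁) = 5.25 × 8.314 × ln(45.1/6.36) = 85.5 J/K.

ΔS_gas = 85.5 J/K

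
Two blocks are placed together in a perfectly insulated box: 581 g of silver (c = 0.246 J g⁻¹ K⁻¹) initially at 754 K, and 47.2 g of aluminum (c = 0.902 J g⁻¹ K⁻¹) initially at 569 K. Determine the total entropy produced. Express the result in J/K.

Energy balance: T_f = (m₁c₁T₁ + m₂c₂T₂)/(m₁c₁ + m₂c₂) = 711.54 K.
ΔS₁ = m₁c₁ ln(T_f/T₁) = 142.926 × ln(711.54/754) = -8.284 J/K.
ΔS₂ = m₂c₂ ln(T_f/T₂) = 42.5744 × ln(711.54/569) = 9.518 J/K.
ΔS_total = -8.284 + 9.518 = 1.23 J/K.

ΔS_total = 1.23 J/K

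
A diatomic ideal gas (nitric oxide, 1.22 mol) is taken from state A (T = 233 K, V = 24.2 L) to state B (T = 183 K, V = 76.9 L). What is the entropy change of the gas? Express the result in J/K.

Entropy is a state function: ΔS = nC_V ln(T₂/T₁) + nR ln(V₂/V₁), with C_V = 5R/2 = 20.79 J mol⁻¹ K⁻¹ for a diatomic ideal gas.
ΔS = 1.22 × [20.79 × ln(183/233) + 8.314 × ln(76.9/24.2)] = 5.6 J/K.

ΔS = 5.6 J/K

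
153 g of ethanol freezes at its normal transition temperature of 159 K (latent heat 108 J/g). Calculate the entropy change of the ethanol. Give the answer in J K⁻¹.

ΔS = -104 J/K

Heat released by the substance: Q = −mL = −153 × 108 = −16524 J.
At constant T, ΔS = Q_rev/T = −16524 / 159 = -104 J/K.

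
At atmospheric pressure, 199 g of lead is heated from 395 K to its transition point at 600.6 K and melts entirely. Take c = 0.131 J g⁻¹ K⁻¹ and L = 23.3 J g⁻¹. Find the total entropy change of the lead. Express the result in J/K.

ΔS = 18.6 J/K

Warming step: ΔS₁ = m c ln(T_tr/T_i) = 199 × 0.131 × ln(600.6/395) = 10.92 J/K.
Phase change: ΔS₂ = +mL/T_tr = 199 × 23.3 / 600.6 = 7.72 J/K.
ΔS_total = (10.92) + (7.72) = 18.6 J/K.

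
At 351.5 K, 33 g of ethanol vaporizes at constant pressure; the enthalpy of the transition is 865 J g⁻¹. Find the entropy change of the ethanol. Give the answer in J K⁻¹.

Heat absorbed by the substance: Q = mL = 33 × 865 = 28545 J.
At constant T, ΔS = Q_rev/T = 28545 / 351.5 = 81.2 J/K.

ΔS = 81.2 J/K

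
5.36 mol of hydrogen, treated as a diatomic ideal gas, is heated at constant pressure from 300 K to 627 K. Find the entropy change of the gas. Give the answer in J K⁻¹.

ΔS = 115 J/K

At constant pressure, ΔS = nC_p ln(T₂/T₁) with C_p = 7R/2 = 29.1 J mol⁻¹ K⁻¹.
ΔS = 5.36 × 29.1 × ln(627/300) = 115 J/K.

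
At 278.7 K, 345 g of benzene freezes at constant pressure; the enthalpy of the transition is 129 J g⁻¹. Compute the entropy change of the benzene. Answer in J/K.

ΔS = -160 J/K

Heat released by the substance: Q = −mL = −345 × 129 = −44505 J.
At constant T, ΔS = Q_rev/T = −44505 / 278.7 = -160 J/K.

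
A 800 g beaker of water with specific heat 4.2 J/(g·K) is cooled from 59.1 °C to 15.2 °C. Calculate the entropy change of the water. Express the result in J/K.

In kelvin: T₁ = 332.25 K, T₂ = 288.35 K. ΔS = ∫dQ_rev/T = m c ln(T₂/T₁) = 800 × 4.2 × ln(288.35/332.25) = -476 J/K.

ΔS = -476 J/K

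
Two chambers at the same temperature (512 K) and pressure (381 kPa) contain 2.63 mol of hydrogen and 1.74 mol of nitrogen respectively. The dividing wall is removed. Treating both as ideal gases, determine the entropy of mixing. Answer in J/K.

ΔS_mix = 24.4 J/K

Mole fractions: x_A = 2.63/4.37 = 0.602, x_B = 0.398.
ΔS_mix = −R(n_A ln x_A + n_B ln x_B) = −8.314 × (2.63 ln 0.602 + 1.74 ln 0.398) = 24.4 J/K.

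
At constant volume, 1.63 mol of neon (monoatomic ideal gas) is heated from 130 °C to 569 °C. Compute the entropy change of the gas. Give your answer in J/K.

ΔS = 15 J/K

In kelvin: T₁ = 403.15 K, T₂ = 842.15 K. At constant volume, ΔS = nC_V ln(T₂/T₁) with C_V = 3R/2 = 12.47 J mol⁻¹ K⁻¹.
ΔS = 1.63 × 12.47 × ln(842.15/403.15) = 15 J/K.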